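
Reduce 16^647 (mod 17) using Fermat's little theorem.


Fermat's little theorem: if p is prime and gcd(a,p)=1, then a^(p-1) ≡ 1 (mod p)
p = 17 is prime, gcd(16,17) = 1
Reduce exponent: 647 mod 16 = 7
So 16^647 ≡ 16^7 (mod 17)
16^7 mod 17 = 16

16^647 ≡ 16 (mod 17)


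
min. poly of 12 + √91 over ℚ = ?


Let α = 12 + √91. Then α - 12 = √91, so (α - 12)² = 91, giving α² - 24α + 53 = 0. Degree 2 and α ∉ ℚ, so this is the minimal polynomial.

Minimal polynomial: x² - 24x + 53


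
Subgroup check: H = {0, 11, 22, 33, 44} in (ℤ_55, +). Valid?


Subgroup test for H = {0, 11, 22, 33, 44} in (ℤ_55, +):
(1) 0 ∈ H? Yes
(2) Closure: for all a,b ∈ H, (a+b) mod 55 ∈ H? Yes
(3) Inverses: for all a ∈ H, -a mod 55 ∈ H? Yes

Yes, H is a subgroup of ℤ_55


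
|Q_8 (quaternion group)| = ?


Q_8 = {±1, ±i, ±j, ±k}
|Q_8| = 8

|Q_8 (quaternion group)| = 8


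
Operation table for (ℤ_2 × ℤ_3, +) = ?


Elements: {(0,0), (0,1), (0,2), (1,0), (1,1), (1,2)}
Operation: componentwise addition mod (2, 3)
Entry (a, b) = ((a₁+b₁) mod 2, (a₂+b₂) mod 3)

Cayley table:
      | (0,0) | (0,1) | (0,2) | (1,0) | (1,1) | (1,2)
(0,0) | (0,0) | (0,1) | (0,2) | (1,0) | (1,1) | (1,2)
(0,1) | (0,1) | (0,2) | (0,0) | (1,1) | (1,2) | (1,0)
(0,2) | (0,2) | (0,0) | (0,1) | (1,2) | (1,0) | (1,1)
(1,0) | (1,0) | (1,1) | (1,2) | (0,0) | (0,1) | (0,2)
(1,1) | (1,1) | (1,2) | (1,0) | (0,1) | (0,2) | (0,0)
(1,2) | (1,2) | (1,0) | (1,1) | (0,2) | (0,0) | (0,1)


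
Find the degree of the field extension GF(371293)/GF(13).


GF(371293) = GF(13^5), so the extension degree is 5

[GF(371293)/GF(13)] = 5


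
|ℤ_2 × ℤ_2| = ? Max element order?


|ℤ_2 × ℤ_2| = 2 × 2 = 4
Max element order = lcm(2,2) = 2
Cyclic? No (gcd=2)

|ℤ_2×ℤ_2| = 4, max element order = 2


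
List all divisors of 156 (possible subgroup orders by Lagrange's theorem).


Lagrange's theorem: |H| divides |G|
|G| = 156
Divisors of 156: 1, 2, 3, 4, 6, 12, 13, 26, 39, 52, 78, 156

Possible subgroup orders: {1, 2, 3, 4, 6, 12, 13, 26, 39, 52, 78, 156}


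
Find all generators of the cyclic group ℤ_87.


g generates ℤ_n iff gcd(g,n) = 1
Prime factors of 87: 3, 29
Generators are g ∈ {1,...,86} not divisible by any of these primes.
Generators: {1, 2, 4, 5, 7, 8, 10, 11, 13, 14, 16, 17, 19, 20, 22, 23, 25, 26, 28, 31, 32, 34, 35, 37, 38, 40, 41, 43, 44, 46, 47, 49, 50, 52, 53, 55, 56, 59, 61, 62, 64, 65, 67, 68, 70, 71, 73, 74, 76, 77, 79, 80, 82, 83, 85, 86}
Number of generators = φ(87) = 56

Generators of ℤ_87 = {1, 2, 4, 5, 7, 8, 10, 11, 13, 14, 16, 17, 19, 20, 22, 23, 25, 26, 28, 31, 32, 34, 35, 37, 38, 40, 41, 43, 44, 46, 47, 49, 50, 52, 53, 55, 56, 59, 61, 62, 64, 65, 67, 68, 70, 71, 73, 74, 76, 77, 79, 80, 82, 83, 85, 86}


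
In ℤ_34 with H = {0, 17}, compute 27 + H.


27 + H = {27 + h (mod 34) : h ∈ H}
27+0=27, 27+17=10
27 + H = {10, 27} = 10 + H

27 + H = {10, 27}


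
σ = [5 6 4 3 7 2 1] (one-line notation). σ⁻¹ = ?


To find σ⁻¹, swap domain and range:
σ(1) = 5 → σ⁻¹(5) = 1
σ(2) = 6 → σ⁻¹(6) = 2
σ(3) = 4 → σ⁻¹(4) = 3
σ(4) = 3 → σ⁻¹(3) = 4
σ(5) = 7 → σ⁻¹(7) = 5
σ(6) = 2 → σ⁻¹(2) = 6
σ(7) = 1 → σ⁻¹(1) = 7

σ⁻¹ = [7 6 4 3 1 2 5]


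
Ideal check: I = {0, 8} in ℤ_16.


Check ideal conditions for I = {0, 8} in ℤ_16:
(1) I is an additive subgroup? Yes
(2) For r ∈ ℤ_16 and a ∈ I: r·a ∈ I? Yes

Yes, I is an ideal of ℤ_16


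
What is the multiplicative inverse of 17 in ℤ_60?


Use the extended Euclidean algorithm to write 1 = 17·s + 60·t; then s mod 60 is the inverse.
Euclidean algorithm:
  17 = 0·60 + 17
  60 = 3·17 + 9
  17 = 1·9 + 8
  9 = 1·8 + 1
  8 = 8·1 + 0
gcd(17,60) = 1
Back-substitution gives: 17·(-7) + 60·(2) = 1
So 17⁻¹ ≡ -7 ≡ 53 (mod 60)
Check: 17 × 53 = 901 ≡ 1 (mod 60) ✓

17⁻¹ ≡ 53 (mod 60)


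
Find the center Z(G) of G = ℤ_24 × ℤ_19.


Z(G) = {g ∈ G | gx = xg for all x ∈ G}
Direct product of abelian groups is abelian, so Z(G) = G

Z(ℤ_24 × ℤ_19) = ℤ_24 × ℤ_19


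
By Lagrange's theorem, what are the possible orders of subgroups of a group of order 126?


Lagrange's theorem: |H| divides |G|
|G| = 126
Divisors of 126: 1, 2, 3, 6, 7, 9, 14, 18, 21, 42, 63, 126

Possible subgroup orders: {1, 2, 3, 6, 7, 9, 14, 18, 21, 42, 63, 126}


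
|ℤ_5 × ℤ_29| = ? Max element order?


|ℤ_5 × ℤ_29| = 5 × 29 = 145
Max element order = lcm(5,29) = 145
Cyclic? Yes (gcd=1)

|ℤ_5×ℤ_29| = 145, max element order = 145


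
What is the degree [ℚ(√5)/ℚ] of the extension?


√5 has minimal polynomial x² - 5 (irreducible over ℚ since 5 is squarefree)

[ℚ(√5)/ℚ] = 2


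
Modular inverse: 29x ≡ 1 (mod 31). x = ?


Use the extended Euclidean algorithm to write 1 = 29·s + 31·t; then s mod 31 is the inverse.
Euclidean algorithm:
  29 = 0·31 + 29
  31 = 1·29 + 2
  29 = 14·2 + 1
  2 = 2·1 + 0
gcd(29,31) = 1
Back-substitution gives: 29·(15) + 31·(-14) = 1
So 29⁻¹ ≡ 15 ≡ 15 (mod 31)
Check: 29 × 15 = 435 ≡ 1 (mod 31) ✓

29⁻¹ ≡ 15 (mod 31)


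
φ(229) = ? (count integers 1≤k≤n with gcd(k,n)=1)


Factor n: 229 = 229
φ(n) = n · ∏(1 - 1/p) over distinct primes p | n
φ(229) = 229 · (1 - 1/229) = 228

φ(229) = 228


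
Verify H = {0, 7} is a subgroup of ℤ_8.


Subgroup test for H = {0, 7} in (ℤ_8, +):
(1) 0 ∈ H? Yes
(2) Closure: for all a,b ∈ H, (a+b) mod 8 ∈ H? No  [counterexample: 7 + 7 = 6 ∉ H]
(3) Inverses: for all a ∈ H, -a mod 8 ∈ H? No

No, H is not a subgroup of ℤ_8


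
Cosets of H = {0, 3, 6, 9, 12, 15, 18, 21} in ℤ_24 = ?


H = {0, 3, 6, 9, 12, 15, 18, 21}, |H| = 8
Number of cosets = |G|/|H| = 24/8 = 3
0 + H = {0, 3, 6, 9, 12, 15, 18, 21}
1 + H = {1, 4, 7, 10, 13, 16, 19, 22}
2 + H = {2, 5, 8, 11, 14, 17, 20, 23}

Cosets: 0+H={0,3,6,9,12,15,18,21}; 1+H={1,4,7,10,13,16,19,22}; 2+H={2,5,8,11,14,17,20,23}


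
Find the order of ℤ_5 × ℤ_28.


|A × B| = |A| · |B|
|ℤ_5 × ℤ_28| = 5 × 28 = 140

|ℤ_5 × ℤ_28| = 140


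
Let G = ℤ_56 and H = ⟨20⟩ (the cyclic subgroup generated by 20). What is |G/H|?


|⟨20⟩| = n / gcd(20, 56) = 56 / 4 = 14
H is normal (ℤ_56 is abelian).
|G/H| = |G| / |H| = 56 / 14 = 4

|G/H| = 4


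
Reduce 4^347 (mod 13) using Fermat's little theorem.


Fermat's little theorem: if p is prime and gcd(a,p)=1, then a^(p-1) ≡ 1 (mod p)
p = 13 is prime, gcd(4,13) = 1
Reduce exponent: 347 mod 12 = 11
So 4^347 ≡ 4^11 (mod 13)
4^11 mod 13 = 10

4^347 ≡ 10 (mod 13)


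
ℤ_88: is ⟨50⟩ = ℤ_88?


g generates ℤ_n iff gcd(g, n) = 1
gcd(50, 88) = 2
Since gcd = 2 ≠ 1, ⟨50⟩ has order 44 < 88, so 50 is not a generator.

No, 50 does not generate ℤ_88


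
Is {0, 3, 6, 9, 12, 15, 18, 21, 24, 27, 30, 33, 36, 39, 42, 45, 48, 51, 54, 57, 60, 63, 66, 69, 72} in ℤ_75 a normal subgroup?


H = {0, 3, 6, 9, 12, 15, 18, 21, 24, 27, 30, 33, 36, 39, 42, 45, 48, 51, 54, 57, 60, 63, 66, 69, 72} in ℤ_75
ℤ_75 is abelian; every subgroup of an abelian group is normal

Yes, normal subgroup


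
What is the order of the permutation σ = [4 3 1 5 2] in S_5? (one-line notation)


Cycle decomposition: (1 4 5 2 3)
Cycle lengths: 5
Order = lcm(5) = 5

ord(σ) = 5


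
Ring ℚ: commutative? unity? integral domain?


ℚ is a field: commutative, has unity, every nonzero element is a unit (hence an integral domain)
Commutative: Yes
Integral domain: Yes
Has unity: Yes

ℚ: Commutative=Yes, Unity=Yes


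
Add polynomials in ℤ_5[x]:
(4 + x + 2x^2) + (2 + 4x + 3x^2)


Add coefficients mod 5:
x^0: 4 + 2 = 1 (mod 5)
x^1: 1 + 4 = 0 (mod 5)
x^2: 2 + 3 = 0 (mod 5)
Result: 1

f + g = 1


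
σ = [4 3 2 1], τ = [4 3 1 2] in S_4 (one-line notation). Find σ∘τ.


σ∘τ: apply τ first, then σ
1 →τ 4 →σ 1
2 →τ 3 →σ 2
3 →τ 1 →σ 4
4 →τ 2 →σ 3

σ∘τ = [1 2 4 3]


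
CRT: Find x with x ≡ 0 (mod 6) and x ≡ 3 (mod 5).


m₁ = 6, m₂ = 5, gcd = 1, so CRT applies. M = m₁·m₂ = 30
Let M₁ = M/m₁ = 5, M₂ = M/m₂ = 6
Find y₁ ≡ M₁⁻¹ (mod m₁): 5⁻¹ ≡ 5 (mod 6)
Find y₂ ≡ M₂⁻¹ (mod m₂): 6⁻¹ ≡ 1 (mod 5)
x = a₁·M₁·y₁ + a₂·M₂·y₂ = 0·5·5 + 3·6·1 = 18
Reduce mod 30: x ≡ 18
Check: 18 mod 6 = 0 ✓, 18 mod 5 = 3 ✓

x ≡ 18 (mod 30)


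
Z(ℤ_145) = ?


Z(G) = {g ∈ G | gx = xg for all x ∈ G}
ℤ_145 is abelian, so Z(G) = G

Z(ℤ_145) = ℤ_145


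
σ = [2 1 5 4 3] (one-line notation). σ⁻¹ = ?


To find σ⁻¹, swap domain and range:
σ(1) = 2 → σ⁻¹(2) = 1
σ(2) = 1 → σ⁻¹(1) = 2
σ(3) = 5 → σ⁻¹(5) = 3
σ(4) = 4 → σ⁻¹(4) = 4
σ(5) = 3 → σ⁻¹(3) = 5

σ⁻¹ = [2 1 5 4 3]


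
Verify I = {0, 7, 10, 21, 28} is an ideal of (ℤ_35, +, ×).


Check ideal conditions for I = {0, 7, 10, 21, 28} in ℤ_35:
(1) I is an additive subgroup? No
(2) For r ∈ ℤ_35 and a ∈ I: r·a ∈ I? No  [counterexample: r=2, a=7, r·a mod 35 = 14 ∉ I]

No, I is not an ideal of ℤ_35


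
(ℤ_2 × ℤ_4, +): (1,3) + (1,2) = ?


Operation: componentwise addition mod (2, 4)
(1,3) + (1,2) = ((a₁+b₁) mod 2, (a₂+b₂) mod 4) with a = (1,3), b = (1,2)

(1,3) + (1,2) = (0,1)


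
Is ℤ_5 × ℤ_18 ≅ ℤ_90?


Comparing ℤ_5 × ℤ_18 and ℤ_90:
gcd(5,18) = 1, so ℤ_5 × ℤ_18 ≅ ℤ_90 (CRT)

Yes, ℤ_5 × ℤ_18 ≅ ℤ_90


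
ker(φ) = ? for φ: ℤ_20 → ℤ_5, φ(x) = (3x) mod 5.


Kernel = preimage of identity
ker(φ) = {x ∈ ℤ_20 : 3x ≡ 0 (mod 5)}. Since 5 | 20, φ is well-defined. The kernel is the cyclic subgroup ⟨5⟩ of ℤ_20 (order 4), i.e. {0, 5, 10, 15}

ker(φ) = {0, 5, 10, 15}


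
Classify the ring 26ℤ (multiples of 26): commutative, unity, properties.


26ℤ is a commutative ring under +,× but has no multiplicative identity (1 ∉ 26ℤ); it has no zero divisors, but without unity it is not an integral domain
Commutative: Yes
Integral domain: No
Has unity: No

26ℤ (multiples of 26): Commutative=Yes, Unity=No


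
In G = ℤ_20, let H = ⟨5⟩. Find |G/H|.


|⟨5⟩| = n / gcd(5, 20) = 20 / 5 = 4
H is normal (ℤ_20 is abelian).
|G/H| = |G| / |H| = 20 / 4 = 5

|G/H| = 5


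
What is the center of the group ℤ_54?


Z(G) = {g ∈ G | gx = xg for all x ∈ G}
ℤ_54 is abelian, so Z(G) = G

Z(ℤ_54) = ℤ_54


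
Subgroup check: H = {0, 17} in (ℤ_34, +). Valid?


Subgroup test for H = {0, 17} in (ℤ_34, +):
(1) 0 ∈ H? Yes
(2) Closure: for all a,b ∈ H, (a+b) mod 34 ∈ H? Yes
(3) Inverses: for all a ∈ H, -a mod 34 ∈ H? Yes

Yes, H is a subgroup of ℤ_34


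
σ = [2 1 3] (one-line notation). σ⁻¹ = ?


To find σ⁻¹, swap domain and range:
σ(1) = 2 → σ⁻¹(2) = 1
σ(2) = 1 → σ⁻¹(1) = 2
σ(3) = 3 → σ⁻¹(3) = 3

σ⁻¹ = [2 1 3]


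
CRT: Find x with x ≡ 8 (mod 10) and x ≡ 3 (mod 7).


m₁ = 10, m₂ = 7, gcd = 1, so CRT applies. M = m₁·m₂ = 70
Let M₁ = M/m₁ = 7, M₂ = M/m₂ = 10
Find y₁ ≡ M₁⁻¹ (mod m₁): 7⁻¹ ≡ 3 (mod 10)
Find y₂ ≡ M₂⁻¹ (mod m₂): 10⁻¹ ≡ 5 (mod 7)
x = a₁·M₁·y₁ + a₂·M₂·y₂ = 8·7·3 + 3·10·5 = 318
Reduce mod 70: x ≡ 38
Check: 38 mod 10 = 8 ✓, 38 mod 7 = 3 ✓

x ≡ 38 (mod 70)


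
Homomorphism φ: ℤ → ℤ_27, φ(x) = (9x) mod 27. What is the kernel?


Kernel = preimage of identity
ker(φ) = {x ∈ ℤ : 9x ≡ 0 (mod 27)}. gcd(9,27) = 9, so 9x ≡ 0 (mod 27) ⟺ x ≡ 0 (mod 27/9 = 3). Hence ker(φ) = 3ℤ

ker(φ) = 3ℤ


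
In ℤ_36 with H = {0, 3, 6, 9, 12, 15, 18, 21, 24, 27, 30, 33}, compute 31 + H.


31 + H = {31 + h (mod 36) : h ∈ H}
31+0=31, 31+3=34, 31+6=1, 31+9=4, 31+12=7, 31+15=10, 31+18=13, 31+21=16, 31+24=19, 31+27=22, 31+30=25, 31+33=28
31 + H = {1, 4, 7, 10, 13, 16, 19, 22, 25, 28, 31, 34} = 1 + H

31 + H = {1, 4, 7, 10, 13, 16, 19, 22, 25, 28, 31, 34}


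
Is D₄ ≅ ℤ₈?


Comparing D₄ and ℤ₈:
D₄ is non-abelian, ℤ₈ is abelian

No, D₄ ≇ ℤ₈


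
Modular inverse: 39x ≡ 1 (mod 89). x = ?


Use the extended Euclidean algorithm to write 1 = 39·s + 89·t; then s mod 89 is the inverse.
Euclidean algorithm:
  39 = 0·89 + 39
  89 = 2·39 + 11
  39 = 3·11 + 6
  11 = 1·6 + 5
  6 = 1·5 + 1
  5 = 5·1 + 0
gcd(39,89) = 1
Back-substitution gives: 39·(16) + 89·(-7) = 1
So 39⁻¹ ≡ 16 ≡ 16 (mod 89)
Check: 39 × 16 = 624 ≡ 1 (mod 89) ✓

39⁻¹ ≡ 16 (mod 89)


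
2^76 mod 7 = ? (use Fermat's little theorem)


Fermat's little theorem: if p is prime and gcd(a,p)=1, then a^(p-1) ≡ 1 (mod p)
p = 7 is prime, gcd(2,7) = 1
Reduce exponent: 76 mod 6 = 4
So 2^76 ≡ 2^4 (mod 7)
2^4 mod 7 = 2

2^76 ≡ 2 (mod 7)


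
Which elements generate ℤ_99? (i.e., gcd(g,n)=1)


g generates ℤ_n iff gcd(g,n) = 1
Prime factors of 99: 3, 11
Generators are g ∈ {1,...,98} not divisible by any of these primes.
Generators: {1, 2, 4, 5, 7, 8, 10, 13, 14, 16, 17, 19, 20, 23, 25, 26, 28, 29, 31, 32, 34, 35, 37, 38, 40, 41, 43, 46, 47, 49, 50, 52, 53, 56, 58, 59, 61, 62, 64, 65, 67, 68, 70, 71, 73, 74, 76, 79, 80, 82, 83, 85, 86, 89, 91, 92, 94, 95, 97, 98}
Number of generators = φ(99) = 60

Generators of ℤ_99 = {1, 2, 4, 5, 7, 8, 10, 13, 14, 16, 17, 19, 20, 23, 25, 26, 28, 29, 31, 32, 34, 35, 37, 38, 40, 41, 43, 46, 47, 49, 50, 52, 53, 56, 58, 59, 61, 62, 64, 65, 67, 68, 70, 71, 73, 74, 76, 79, 80, 82, 83, 85, 86, 89, 91, 92, 94, 95, 97, 98}


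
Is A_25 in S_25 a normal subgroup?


H = A_25 in S_25
A_25 has index 2 in S_25, and every subgroup of index 2 is normal

Yes, normal subgroup


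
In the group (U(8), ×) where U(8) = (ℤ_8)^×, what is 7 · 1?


Operation: multiplication mod 8
7 · 1 = (a × b) mod 8 with a = 7, b = 1

7 · 1 = 7


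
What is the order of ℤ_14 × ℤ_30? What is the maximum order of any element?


|ℤ_14 × ℤ_30| = 14 × 30 = 420
Max element order = lcm(14,30) = 210
Cyclic? No (gcd=2)

|ℤ_14×ℤ_30| = 420, max element order = 210


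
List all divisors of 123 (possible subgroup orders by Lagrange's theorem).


Lagrange's theorem: |H| divides |G|
|G| = 123
Divisors of 123: 1, 3, 41, 123

Possible subgroup orders: {1, 3, 41, 123}


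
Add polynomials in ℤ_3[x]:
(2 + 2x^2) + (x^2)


Add coefficients mod 3:
x^0: 2 + 0 = 2 (mod 3)
x^1: 0 + 0 = 0 (mod 3)
x^2: 2 + 1 = 0 (mod 3)
Result: 2

f + g = 2


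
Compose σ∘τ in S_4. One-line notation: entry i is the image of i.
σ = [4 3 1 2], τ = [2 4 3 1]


σ∘τ: apply τ first, then σ
1 →τ 2 →σ 3
2 →τ 4 →σ 2
3 →τ 3 →σ 1
4 →τ 1 →σ 4

σ∘τ = [3 2 1 4]


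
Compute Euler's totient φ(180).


Factor n: 180 = 2^2 × 3^2 × 5
φ(n) = n · ∏(1 - 1/p) over distinct primes p | n
φ(180) = 180 · (1 - 1/2) · (1 - 1/3) · (1 - 1/5) = 48

φ(180) = 48


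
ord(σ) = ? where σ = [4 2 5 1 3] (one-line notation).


Cycle decomposition: (1 4) (3 5)
Cycle lengths: 2, 2
Order = lcm(2, 2) = 2

ord(σ) = 2


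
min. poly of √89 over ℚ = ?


√89 satisfies x² - 89 = 0, irreducible over ℚ since 89 is squarefree

Minimal polynomial: x² - 89


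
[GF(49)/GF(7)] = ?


GF(49) = GF(7^2), so the extension degree is 2

[GF(49)/GF(7)] = 2


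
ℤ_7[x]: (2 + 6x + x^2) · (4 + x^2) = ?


Expand and collect like terms; reduce coefficients mod 7:
x^0: 2·4 = 8 ≡ 1 (mod 7)
x^1: 2·0 + 6·4 = 24 ≡ 3 (mod 7)
x^2: 2·1 + 6·0 + 1·4 = 6 ≡ 6 (mod 7)
x^3: 6·1 + 1·0 = 6 ≡ 6 (mod 7)
x^4: 1·1 = 1 ≡ 1 (mod 7)
Result: 1 + 3x + 6x^2 + 6x^3 + x^4

f · g = 1 + 3x + 6x^2 + 6x^3 + x^4


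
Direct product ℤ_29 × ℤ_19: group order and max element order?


|ℤ_29 × ℤ_19| = 29 × 19 = 551
Max element order = lcm(29,19) = 551
Cyclic? Yes (gcd=1)

|ℤ_29×ℤ_19| = 551, max element order = 551


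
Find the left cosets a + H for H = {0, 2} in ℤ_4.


H = {0, 2}, |H| = 2
Number of cosets = |G|/|H| = 4/2 = 2
0 + H = {0, 2}
1 + H = {1, 3}

Cosets: 0+H={0,2}; 1+H={1,3}


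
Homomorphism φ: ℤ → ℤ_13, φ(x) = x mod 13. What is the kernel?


Kernel = preimage of identity
ker(φ) = {x ∈ ℤ : x ≡ 0 (mod 13)} = 13ℤ = {0, ±13, ±26, ...}

ker(φ) = 13ℤ


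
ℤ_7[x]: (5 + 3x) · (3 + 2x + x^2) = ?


Expand and collect like terms; reduce coefficients mod 7:
x^0: 5·3 = 15 ≡ 1 (mod 7)
x^1: 5·2 + 3·3 = 19 ≡ 5 (mod 7)
x^2: 5·1 + 3·2 = 11 ≡ 4 (mod 7)
x^3: 3·1 = 3 ≡ 3 (mod 7)
Result: 1 + 5x + 4x^2 + 3x^3

f · g = 1 + 5x + 4x^2 + 3x^3


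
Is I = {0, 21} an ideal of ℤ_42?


Check ideal conditions for I = {0, 21} in ℤ_42:
(1) I is an additive subgroup? Yes
(2) For r ∈ ℤ_42 and a ∈ I: r·a ∈ I? Yes

Yes, I is an ideal of ℤ_42


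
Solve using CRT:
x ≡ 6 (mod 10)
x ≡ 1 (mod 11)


m₁ = 10, m₂ = 11, gcd = 1, so CRT applies. M = m₁·m₂ = 110
Let M₁ = M/m₁ = 11, M₂ = M/m₂ = 10
Find y₁ ≡ M₁⁻¹ (mod m₁): 11⁻¹ ≡ 1 (mod 10)
Find y₂ ≡ M₂⁻¹ (mod m₂): 10⁻¹ ≡ 10 (mod 11)
x = a₁·M₁·y₁ + a₂·M₂·y₂ = 6·11·1 + 1·10·10 = 166
Reduce mod 110: x ≡ 56
Check: 56 mod 10 = 6 ✓, 56 mod 11 = 1 ✓

x ≡ 56 (mod 110)


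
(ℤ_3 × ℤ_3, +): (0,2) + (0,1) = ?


Operation: componentwise addition mod (3, 3)
(0,2) + (0,1) = ((a₁+b₁) mod 3, (a₂+b₂) mod 3) with a = (0,2), b = (0,1)

(0,2) + (0,1) = (0,0)


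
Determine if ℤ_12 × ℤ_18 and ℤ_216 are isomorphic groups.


Comparing ℤ_12 × ℤ_18 and ℤ_216:
gcd(12,18) = 6 ≠ 1. Max element order in ℤ_12×ℤ_18 is lcm(12,18) = 36 < 216, so it has no element of order 216

No, ℤ_12 × ℤ_18 ≇ ℤ_216


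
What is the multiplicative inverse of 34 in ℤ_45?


Use the extended Euclidean algorithm to write 1 = 34·s + 45·t; then s mod 45 is the inverse.
Euclidean algorithm:
  34 = 0·45 + 34
  45 = 1·34 + 11
  34 = 3·11 + 1
  11 = 11·1 + 0
gcd(34,45) = 1
Back-substitution gives: 34·(4) + 45·(-3) = 1
So 34⁻¹ ≡ 4 ≡ 4 (mod 45)
Check: 34 × 4 = 136 ≡ 1 (mod 45) ✓

34⁻¹ ≡ 4 (mod 45)


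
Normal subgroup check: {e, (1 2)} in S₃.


H = {e, (1 2)} in S₃
(1 3)(1 2)(1 3)⁻¹ = (2 3) ∉ {e, (1 2)}, so it is not normal

No, not a normal subgroup


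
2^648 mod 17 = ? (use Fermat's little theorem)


Fermat's little theorem: if p is prime and gcd(a,p)=1, then a^(p-1) ≡ 1 (mod p)
p = 17 is prime, gcd(2,17) = 1
Reduce exponent: 648 mod 16 = 8
So 2^648 ≡ 2^8 (mod 17)
2^8 mod 17 = 1

2^648 ≡ 1 (mod 17)


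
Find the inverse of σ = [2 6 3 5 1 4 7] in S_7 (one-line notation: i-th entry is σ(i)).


To find σ⁻¹, swap domain and range:
σ(1) = 2 → σ⁻¹(2) = 1
σ(2) = 6 → σ⁻¹(6) = 2
σ(3) = 3 → σ⁻¹(3) = 3
σ(4) = 5 → σ⁻¹(5) = 4
σ(5) = 1 → σ⁻¹(1) = 5
σ(6) = 4 → σ⁻¹(4) = 6
σ(7) = 7 → σ⁻¹(7) = 7

σ⁻¹ = [5 1 3 6 4 2 7]


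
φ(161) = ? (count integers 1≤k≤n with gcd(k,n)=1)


Factor n: 161 = 7 × 23
φ(n) = n · ∏(1 - 1/p) over distinct primes p | n
φ(161) = 161 · (1 - 1/7) · (1 - 1/23) = 132

φ(161) = 132


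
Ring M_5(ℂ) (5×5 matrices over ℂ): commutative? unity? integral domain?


Matrix multiplication is non-commutative for n ≥ 2; the identity matrix I is the unity; singular matrices give zero divisors, so not an integral domain
Commutative: No
Integral domain: No
Has unity: Yes

M_5(ℂ) (5×5 matrices over ℂ): Commutative=No, Unity=Yes


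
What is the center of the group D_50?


Z(G) = {g ∈ G | gx = xg for all x ∈ G}
For even n, Z(D_n) = {e, r^(n/2)}: the 180° rotation r^25 commutes with every reflection and rotation

Z(D_50) = {e, r^25}


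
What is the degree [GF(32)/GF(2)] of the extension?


GF(32) = GF(2^5), so the extension degree is 5

[GF(32)/GF(2)] = 5


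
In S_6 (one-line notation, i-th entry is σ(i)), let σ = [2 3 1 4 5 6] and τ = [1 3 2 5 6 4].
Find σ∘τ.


σ∘τ: apply τ first, then σ
1 →τ 1 →σ 2
2 →τ 3 →σ 1
3 →τ 2 →σ 3
4 →τ 5 →σ 5
5 →τ 6 →σ 6
6 →τ 4 →σ 4

σ∘τ = [2 1 3 5 6 4]


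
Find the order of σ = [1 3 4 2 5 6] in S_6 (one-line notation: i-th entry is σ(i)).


Cycle decomposition: (2 3 4)
Cycle lengths: 3
Order = lcm(3) = 3

ord(σ) = 3


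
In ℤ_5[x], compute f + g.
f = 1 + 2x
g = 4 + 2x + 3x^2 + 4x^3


Add coefficients mod 5:
x^0: 1 + 4 = 0 (mod 5)
x^1: 2 + 2 = 4 (mod 5)
x^2: 0 + 3 = 3 (mod 5)
x^3: 0 + 4 = 4 (mod 5)
Result: 4x + 3x^2 + 4x^3

f + g = 4x + 3x^2 + 4x^3


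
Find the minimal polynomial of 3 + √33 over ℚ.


Let α = 3 + √33. Then α - 3 = √33, so (α - 3)² = 33, giving α² - 6α - 24 = 0. Degree 2 and α ∉ ℚ, so this is the minimal polynomial.

Minimal polynomial: x² - 6x - 24


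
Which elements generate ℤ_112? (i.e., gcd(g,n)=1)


g generates ℤ_n iff gcd(g,n) = 1
Prime factors of 112: 2, 7
Generators are g ∈ {1,...,111} not divisible by any of these primes.
Generators: {1, 3, 5, 9, 11, 13, 15, 17, 19, 23, 25, 27, 29, 31, 33, 37, 39, 41, 43, 45, 47, 51, 53, 55, 57, 59, 61, 65, 67, 69, 71, 73, 75, 79, 81, 83, 85, 87, 89, 93, 95, 97, 99, 101, 103, 107, 109, 111}
Number of generators = φ(112) = 48

Generators of ℤ_112 = {1, 3, 5, 9, 11, 13, 15, 17, 19, 23, 25, 27, 29, 31, 33, 37, 39, 41, 43, 45, 47, 51, 53, 55, 57, 59, 61, 65, 67, 69, 71, 73, 75, 79, 81, 83, 85, 87, 89, 93, 95, 97, 99, 101, 103, 107, 109, 111}


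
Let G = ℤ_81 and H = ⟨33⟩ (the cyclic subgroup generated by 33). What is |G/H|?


|⟨33⟩| = n / gcd(33, 81) = 81 / 3 = 27
H is normal (ℤ_81 is abelian).
|G/H| = |G| / |H| = 81 / 27 = 3

|G/H| = 3


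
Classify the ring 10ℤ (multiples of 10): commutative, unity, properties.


10ℤ is a commutative ring under +,× but has no multiplicative identity (1 ∉ 10ℤ); it has no zero divisors, but without unity it is not an integral domain
Commutative: Yes
Integral domain: No
Has unity: No

10ℤ (multiples of 10): Commutative=Yes, Unity=No


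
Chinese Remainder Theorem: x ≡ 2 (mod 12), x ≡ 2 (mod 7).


m₁ = 12, m₂ = 7, gcd = 1, so CRT applies. M = m₁·m₂ = 84
Let M₁ = M/m₁ = 7, M₂ = M/m₂ = 12
Find y₁ ≡ M₁⁻¹ (mod m₁): 7⁻¹ ≡ 7 (mod 12)
Find y₂ ≡ M₂⁻¹ (mod m₂): 12⁻¹ ≡ 3 (mod 7)
x = a₁·M₁·y₁ + a₂·M₂·y₂ = 2·7·7 + 2·12·3 = 170
Reduce mod 84: x ≡ 2
Check: 2 mod 12 = 2 ✓, 2 mod 7 = 2 ✓

x ≡ 2 (mod 84)


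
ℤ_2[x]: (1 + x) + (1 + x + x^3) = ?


Add coefficients mod 2:
x^0: 1 + 1 = 0 (mod 2)
x^1: 1 + 1 = 0 (mod 2)
x^2: 0 + 0 = 0 (mod 2)
x^3: 0 + 1 = 1 (mod 2)
Result: x^3

f + g = x^3


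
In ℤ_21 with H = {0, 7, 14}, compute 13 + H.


13 + H = {13 + h (mod 21) : h ∈ H}
13+0=13, 13+7=20, 13+14=6
13 + H = {6, 13, 20} = 6 + H

13 + H = {6, 13, 20}


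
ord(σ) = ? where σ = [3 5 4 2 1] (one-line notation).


Cycle decomposition: (1 3 4 2 5)
Cycle lengths: 5
Order = lcm(5) = 5

ord(σ) = 5


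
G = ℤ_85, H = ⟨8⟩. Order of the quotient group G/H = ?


|⟨8⟩| = n / gcd(8, 85) = 85 / 1 = 85
H is normal (ℤ_85 is abelian).
|G/H| = |G| / |H| = 85 / 85 = 1

|G/H| = 1


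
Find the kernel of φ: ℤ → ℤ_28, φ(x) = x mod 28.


Kernel = preimage of identity
ker(φ) = {x ∈ ℤ : x ≡ 0 (mod 28)} = 28ℤ = {0, ±28, ±56, ...}

ker(φ) = 28ℤ


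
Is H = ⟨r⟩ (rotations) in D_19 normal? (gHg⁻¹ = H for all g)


H = ⟨r⟩ (rotations) in D_19
The rotation subgroup ⟨r⟩ has index 2 in D_19, so it is normal

Yes, normal subgroup


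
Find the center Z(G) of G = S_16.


Z(G) = {g ∈ G | gx = xg for all x ∈ G}
S_n is non-abelian for n ≥ 3; Z(S_16) is trivial

Z(S_16) = {e}


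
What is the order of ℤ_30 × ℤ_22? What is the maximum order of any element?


|ℤ_30 × ℤ_22| = 30 × 22 = 660
Max element order = lcm(30,22) = 330
Cyclic? No (gcd=2)

|ℤ_30×ℤ_22| = 660, max element order = 330


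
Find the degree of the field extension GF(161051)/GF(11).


GF(161051) = GF(11^5), so the extension degree is 5

[GF(161051)/GF(11)] = 5


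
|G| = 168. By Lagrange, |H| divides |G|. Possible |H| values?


Lagrange's theorem: |H| divides |G|
|G| = 168
Divisors of 168: 1, 2, 3, 4, 6, 7, 8, 12, 14, 21, 24, 28, 42, 56, 84, 168

Possible subgroup orders: {1, 2, 3, 4, 6, 7, 8, 12, 14, 21, 24, 28, 42, 56, 84, 168}


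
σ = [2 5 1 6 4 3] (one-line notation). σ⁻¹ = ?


To find σ⁻¹, swap domain and range:
σ(1) = 2 → σ⁻¹(2) = 1
σ(2) = 5 → σ⁻¹(5) = 2
σ(3) = 1 → σ⁻¹(1) = 3
σ(4) = 6 → σ⁻¹(6) = 4
σ(5) = 4 → σ⁻¹(4) = 5
σ(6) = 3 → σ⁻¹(3) = 6

σ⁻¹ = [3 1 6 5 2 4]


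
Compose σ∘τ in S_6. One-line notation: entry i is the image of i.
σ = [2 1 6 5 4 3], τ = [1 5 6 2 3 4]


σ∘τ: apply τ first, then σ
1 →τ 1 →σ 2
2 →τ 5 →σ 4
3 →τ 6 →σ 3
4 →τ 2 →σ 1
5 →τ 3 →σ 6
6 →τ 4 →σ 5

σ∘τ = [2 4 3 1 6 5]


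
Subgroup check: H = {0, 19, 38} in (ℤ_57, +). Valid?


Subgroup test for H = {0, 19, 38} in (ℤ_57, +):
(1) 0 ∈ H? Yes
(2) Closure: for all a,b ∈ H, (a+b) mod 57 ∈ H? Yes
(3) Inverses: for all a ∈ H, -a mod 57 ∈ H? Yes

Yes, H is a subgroup of ℤ_57


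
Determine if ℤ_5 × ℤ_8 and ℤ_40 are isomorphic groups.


Comparing ℤ_5 × ℤ_8 and ℤ_40:
gcd(5,8) = 1, so ℤ_5 × ℤ_8 ≅ ℤ_40 (CRT)

Yes, ℤ_5 × ℤ_8 ≅ ℤ_40


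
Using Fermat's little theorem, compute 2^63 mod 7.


Fermat's little theorem: if p is prime and gcd(a,p)=1, then a^(p-1) ≡ 1 (mod p)
p = 7 is prime, gcd(2,7) = 1
Reduce exponent: 63 mod 6 = 3
So 2^63 ≡ 2^3 (mod 7)
2^3 mod 7 = 1

2^63 ≡ 1 (mod 7)


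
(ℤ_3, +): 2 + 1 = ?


Operation: addition mod 3
2 + 1 = (a + b) mod 3 with a = 2, b = 1

2 + 1 = 0


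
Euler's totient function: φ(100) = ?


Factor n: 100 = 2^2 × 5^2
φ(n) = n · ∏(1 - 1/p) over distinct primes p | n
φ(100) = 100 · (1 - 1/2) · (1 - 1/5) = 40

φ(100) = 40


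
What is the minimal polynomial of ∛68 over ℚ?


∛68 satisfies x³ - 68 = 0, irreducible over ℚ (no rational root; 68 is not a perfect cube)

Minimal polynomial: x³ - 68


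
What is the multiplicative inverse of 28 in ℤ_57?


Use the extended Euclidean algorithm to write 1 = 28·s + 57·t; then s mod 57 is the inverse.
Euclidean algorithm:
  28 = 0·57 + 28
  57 = 2·28 + 1
  28 = 28·1 + 0
gcd(28,57) = 1
Back-substitution gives: 28·(-2) + 57·(1) = 1
So 28⁻¹ ≡ -2 ≡ 55 (mod 57)
Check: 28 × 55 = 1540 ≡ 1 (mod 57) ✓

28⁻¹ ≡ 55 (mod 57)


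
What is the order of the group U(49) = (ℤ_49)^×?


U(n) is the group of units mod n; |U(n)| = φ(n)
|U(49)| = φ(49) = 42

|U(49) = (ℤ_49)^×| = 42


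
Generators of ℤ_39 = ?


g generates ℤ_n iff gcd(g,n) = 1
Prime factors of 39: 3, 13
Generators are g ∈ {1,...,38} not divisible by any of these primes.
Generators: {1, 2, 4, 5, 7, 8, 10, 11, 14, 16, 17, 19, 20, 22, 23, 25, 28, 29, 31, 32, 34, 35, 37, 38}
Number of generators = φ(39) = 24

Generators of ℤ_39 = {1, 2, 4, 5, 7, 8, 10, 11, 14, 16, 17, 19, 20, 22, 23, 25, 28, 29, 31, 32, 34, 35, 37, 38}


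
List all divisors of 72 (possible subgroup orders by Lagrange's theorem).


Lagrange's theorem: |H| divides |G|
|G| = 72
Divisors of 72: 1, 2, 3, 4, 6, 8, 9, 12, 18, 24, 36, 72

Possible subgroup orders: {1, 2, 3, 4, 6, 8, 9, 12, 18, 24, 36, 72}


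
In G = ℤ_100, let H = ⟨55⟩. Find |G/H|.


|⟨55⟩| = n / gcd(55, 100) = 100 / 5 = 20
H is normal (ℤ_100 is abelian).
|G/H| = |G| / |H| = 100 / 20 = 5

|G/H| = 5


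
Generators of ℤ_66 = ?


g generates ℤ_n iff gcd(g,n) = 1
Prime factors of 66: 2, 3, 11
Generators are g ∈ {1,...,65} not divisible by any of these primes.
Generators: {1, 5, 7, 13, 17, 19, 23, 25, 29, 31, 35, 37, 41, 43, 47, 49, 53, 59, 61, 65}
Number of generators = φ(66) = 20

Generators of ℤ_66 = {1, 5, 7, 13, 17, 19, 23, 25, 29, 31, 35, 37, 41, 43, 47, 49, 53, 59, 61, 65}


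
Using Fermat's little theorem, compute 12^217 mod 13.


Fermat's little theorem: if p is prime and gcd(a,p)=1, then a^(p-1) ≡ 1 (mod p)
p = 13 is prime, gcd(12,13) = 1
Reduce exponent: 217 mod 12 = 1
So 12^217 ≡ 12^1 (mod 13)
12^1 mod 13 = 12

12^217 ≡ 12 (mod 13)


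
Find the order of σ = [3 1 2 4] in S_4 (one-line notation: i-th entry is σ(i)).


Cycle decomposition: (1 3 2)
Cycle lengths: 3
Order = lcm(3) = 3

ord(σ) = 3


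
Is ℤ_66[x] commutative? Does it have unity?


ℤ_66 has zero divisors (2·33 ≡ 0), and these lift to constant zero divisors in ℤ_66[x]; so not an integral domain
Commutative: Yes
Integral domain: No
Has unity: Yes

ℤ_66[x]: Commutative=Yes, Unity=Yes


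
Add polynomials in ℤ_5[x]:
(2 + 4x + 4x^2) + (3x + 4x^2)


Add coefficients mod 5:
x^0: 2 + 0 = 2 (mod 5)
x^1: 4 + 3 = 2 (mod 5)
x^2: 4 + 4 = 3 (mod 5)
Result: 2 + 2x + 3x^2

f + g = 2 + 2x + 3x^2


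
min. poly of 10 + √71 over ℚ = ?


Let α = 10 + √71. Then α - 10 = √71, so (α - 10)² = 71, giving α² - 20α + 29 = 0. Degree 2 and α ∉ ℚ, so this is the minimal polynomial.

Minimal polynomial: x² - 20x + 29


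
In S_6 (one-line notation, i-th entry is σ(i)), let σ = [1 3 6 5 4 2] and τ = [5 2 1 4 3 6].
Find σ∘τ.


σ∘τ: apply τ first, then σ
1 →τ 5 →σ 4
2 →τ 2 →σ 3
3 →τ 1 →σ 1
4 →τ 4 →σ 5
5 →τ 3 →σ 6
6 →τ 6 →σ 2

σ∘τ = [4 3 1 5 6 2]


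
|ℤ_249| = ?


ℤ_n has n elements.

|ℤ_249| = 249


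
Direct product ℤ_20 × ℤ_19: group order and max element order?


|ℤ_20 × ℤ_19| = 20 × 19 = 380
Max element order = lcm(20,19) = 380
Cyclic? Yes (gcd=1)

|ℤ_20×ℤ_19| = 380, max element order = 380


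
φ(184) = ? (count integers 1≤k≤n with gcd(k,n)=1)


Factor n: 184 = 2^3 × 23
φ(n) = n · ∏(1 - 1/p) over distinct primes p | n
φ(184) = 184 · (1 - 1/2) · (1 - 1/23) = 88

φ(184) = 88


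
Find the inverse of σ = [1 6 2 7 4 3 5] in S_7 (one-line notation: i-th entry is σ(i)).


To find σ⁻¹, swap domain and range:
σ(1) = 1 → σ⁻¹(1) = 1
σ(2) = 6 → σ⁻¹(6) = 2
σ(3) = 2 → σ⁻¹(2) = 3
σ(4) = 7 → σ⁻¹(7) = 4
σ(5) = 4 → σ⁻¹(4) = 5
σ(6) = 3 → σ⁻¹(3) = 6
σ(7) = 5 → σ⁻¹(5) = 7

σ⁻¹ = [1 3 6 5 7 2 4]


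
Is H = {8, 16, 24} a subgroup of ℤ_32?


Subgroup test for H = {8, 16, 24} in (ℤ_32, +):
(1) 0 ∈ H? No
(2) Closure: for all a,b ∈ H, (a+b) mod 32 ∈ H? No  [counterexample: 8 + 24 = 0 ∉ H]
(3) Inverses: for all a ∈ H, -a mod 32 ∈ H? Yes

No, H is not a subgroup of ℤ_32


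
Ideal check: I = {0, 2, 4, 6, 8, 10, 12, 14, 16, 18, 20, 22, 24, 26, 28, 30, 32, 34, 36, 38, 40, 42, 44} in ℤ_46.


Check ideal conditions for I = {0, 2, 4, 6, 8, 10, 12, 14, 16, 18, 20, 22, 24, 26, 28, 30, 32, 34, 36, 38, 40, 42, 44} in ℤ_46:
(1) I is an additive subgroup? Yes
(2) For r ∈ ℤ_46 and a ∈ I: r·a ∈ I? Yes

Yes, I is an ideal of ℤ_46


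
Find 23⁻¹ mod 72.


Use the extended Euclidean algorithm to write 1 = 23·s + 72·t; then s mod 72 is the inverse.
Euclidean algorithm:
  23 = 0·72 + 23
  72 = 3·23 + 3
  23 = 7·3 + 2
  3 = 1·2 + 1
  2 = 2·1 + 0
gcd(23,72) = 1
Back-substitution gives: 23·(-25) + 72·(8) = 1
So 23⁻¹ ≡ -25 ≡ 47 (mod 72)
Check: 23 × 47 = 1081 ≡ 1 (mod 72) ✓

23⁻¹ ≡ 47 (mod 72)


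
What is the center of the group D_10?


Z(G) = {g ∈ G | gx = xg for all x ∈ G}
For even n, Z(D_n) = {e, r^(n/2)}: the 180° rotation r^5 commutes with every reflection and rotation

Z(D_10) = {e, r^5}


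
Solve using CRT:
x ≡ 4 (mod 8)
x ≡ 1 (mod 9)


m₁ = 8, m₂ = 9, gcd = 1, so CRT applies. M = m₁·m₂ = 72
Let M₁ = M/m₁ = 9, M₂ = M/m₂ = 8
Find y₁ ≡ M₁⁻¹ (mod m₁): 9⁻¹ ≡ 1 (mod 8)
Find y₂ ≡ M₂⁻¹ (mod m₂): 8⁻¹ ≡ 8 (mod 9)
x = a₁·M₁·y₁ + a₂·M₂·y₂ = 4·9·1 + 1·8·8 = 100
Reduce mod 72: x ≡ 28
Check: 28 mod 8 = 4 ✓, 28 mod 9 = 1 ✓

x ≡ 28 (mod 72)


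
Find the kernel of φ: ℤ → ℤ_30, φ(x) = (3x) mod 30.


Kernel = preimage of identity
ker(φ) = {x ∈ ℤ : 3x ≡ 0 (mod 30)}. gcd(3,30) = 3, so 3x ≡ 0 (mod 30) ⟺ x ≡ 0 (mod 30/3 = 10). Hence ker(φ) = 10ℤ

ker(φ) = 10ℤ


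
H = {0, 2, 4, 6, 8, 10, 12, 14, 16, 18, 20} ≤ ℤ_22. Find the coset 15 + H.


15 + H = {15 + h (mod 22) : h ∈ H}
15+0=15, 15+2=17, 15+4=19, 15+6=21, 15+8=1, 15+10=3, 15+12=5, 15+14=7, 15+16=9, 15+18=11, 15+20=13
15 + H = {1, 3, 5, 7, 9, 11, 13, 15, 17, 19, 21} = 1 + H

15 + H = {1, 3, 5, 7, 9, 11, 13, 15, 17, 19, 21}


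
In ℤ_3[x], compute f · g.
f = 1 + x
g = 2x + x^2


Expand and collect like terms; reduce coefficients mod 3:
x^0: 1·0 = 0 ≡ 0 (mod 3)
x^1: 1·2 + 1·0 = 2 ≡ 2 (mod 3)
x^2: 1·1 + 1·2 = 3 ≡ 0 (mod 3)
x^3: 1·1 = 1 ≡ 1 (mod 3)
Result: 2x + x^3

f · g = 2x + x^3


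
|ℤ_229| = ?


ℤ_n has n elements.

|ℤ_229| = 229


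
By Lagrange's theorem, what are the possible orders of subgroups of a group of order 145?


Lagrange's theorem: |H| divides |G|
|G| = 145
Divisors of 145: 1, 5, 29, 145

Possible subgroup orders: {1, 5, 29, 145}


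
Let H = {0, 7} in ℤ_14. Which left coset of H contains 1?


1 + H = {1 + h (mod 14) : h ∈ H}
1+0=1, 1+7=8

1 + H = {1, 8}


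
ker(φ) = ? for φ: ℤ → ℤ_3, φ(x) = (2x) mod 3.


Kernel = preimage of identity
ker(φ) = {x ∈ ℤ : 2x ≡ 0 (mod 3)}. gcd(2,3) = 1, so 2x ≡ 0 (mod 3) ⟺ x ≡ 0 (mod 3/1 = 3). Hence ker(φ) = 3ℤ

ker(φ) = 3ℤ


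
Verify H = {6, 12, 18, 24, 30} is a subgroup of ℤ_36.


Subgroup test for H = {6, 12, 18, 24, 30} in (ℤ_36, +):
(1) 0 ∈ H? No
(2) Closure: for all a,b ∈ H, (a+b) mod 36 ∈ H? No  [counterexample: 6 + 30 = 0 ∉ H]
(3) Inverses: for all a ∈ H, -a mod 36 ∈ H? Yes

No, H is not a subgroup of ℤ_36


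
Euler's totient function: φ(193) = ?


Factor n: 193 = 193
φ(n) = n · ∏(1 - 1/p) over distinct primes p | n
φ(193) = 193 · (1 - 1/193) = 192

φ(193) = 192


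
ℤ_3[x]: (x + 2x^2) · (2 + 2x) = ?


Expand and collect like terms; reduce coefficients mod 3:
x^0: 0·2 = 0 ≡ 0 (mod 3)
x^1: 0·2 + 1·2 = 2 ≡ 2 (mod 3)
x^2: 1·2 + 2·2 = 6 ≡ 0 (mod 3)
x^3: 2·2 = 4 ≡ 1 (mod 3)
Result: 2x + x^3

f · g = 2x + x^3


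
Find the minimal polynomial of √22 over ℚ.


√22 satisfies x² - 22 = 0, irreducible over ℚ since 22 is squarefree

Minimal polynomial: x² - 22


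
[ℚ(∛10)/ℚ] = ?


∛10 has minimal polynomial x³ - 10 (irreducible over ℚ since 10 is not a perfect cube)

[ℚ(∛10)/ℚ] = 3


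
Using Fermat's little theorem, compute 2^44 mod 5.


Fermat's little theorem: if p is prime and gcd(a,p)=1, then a^(p-1) ≡ 1 (mod p)
p = 5 is prime, gcd(2,5) = 1
Reduce exponent: 44 mod 4 = 0
So 2^44 ≡ 2^0 (mod 5)
2^0 = 1

2^44 ≡ 1 (mod 5)


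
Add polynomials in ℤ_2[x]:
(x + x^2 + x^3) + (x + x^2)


Add coefficients mod 2:
x^0: 0 + 0 = 0 (mod 2)
x^1: 1 + 1 = 0 (mod 2)
x^2: 1 + 1 = 0 (mod 2)
x^3: 1 + 0 = 1 (mod 2)
Result: x^3

f + g = x^3


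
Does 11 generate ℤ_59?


g generates ℤ_n iff gcd(g, n) = 1
gcd(11, 59) = 1
Since gcd = 1, 11 is a generator.

Yes, 11 generates ℤ_59


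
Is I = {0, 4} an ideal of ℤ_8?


Check ideal conditions for I = {0, 4} in ℤ_8:
(1) I is an additive subgroup? Yes
(2) For r ∈ ℤ_8 and a ∈ I: r·a ∈ I? Yes

Yes, I is an ideal of ℤ_8


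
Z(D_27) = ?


Z(G) = {g ∈ G | gx = xg for all x ∈ G}
For odd n, Z(D_n) = {e}: no nontrivial rotation commutes with all reflections

Z(D_27) = {e}


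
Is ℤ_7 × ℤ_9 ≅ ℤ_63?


Comparing ℤ_7 × ℤ_9 and ℤ_63:
gcd(7,9) = 1, so ℤ_7 × ℤ_9 ≅ ℤ_63 (CRT)

Yes, ℤ_7 × ℤ_9 ≅ ℤ_63


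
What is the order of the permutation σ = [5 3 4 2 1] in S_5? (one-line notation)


Cycle decomposition: (1 5) (2 3 4)
Cycle lengths: 2, 3
Order = lcm(2, 3) = 6

ord(σ) = 6


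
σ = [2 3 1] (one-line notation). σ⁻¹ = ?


To find σ⁻¹, swap domain and range:
σ(1) = 2 → σ⁻¹(2) = 1
σ(2) = 3 → σ⁻¹(3) = 2
σ(3) = 1 → σ⁻¹(1) = 3

σ⁻¹ = [3 1 2]


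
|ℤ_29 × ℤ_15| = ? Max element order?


|ℤ_29 × ℤ_15| = 29 × 15 = 435
Max element order = lcm(29,15) = 435
Cyclic? Yes (gcd=1)

|ℤ_29×ℤ_15| = 435, max element order = 435


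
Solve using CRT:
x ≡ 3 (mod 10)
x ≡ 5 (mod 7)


m₁ = 10, m₂ = 7, gcd = 1, so CRT applies. M = m₁·m₂ = 70
Let M₁ = M/m₁ = 7, M₂ = M/m₂ = 10
Find y₁ ≡ M₁⁻¹ (mod m₁): 7⁻¹ ≡ 3 (mod 10)
Find y₂ ≡ M₂⁻¹ (mod m₂): 10⁻¹ ≡ 5 (mod 7)
x = a₁·M₁·y₁ + a₂·M₂·y₂ = 3·7·3 + 5·10·5 = 313
Reduce mod 70: x ≡ 33
Check: 33 mod 10 = 3 ✓, 33 mod 7 = 5 ✓

x ≡ 33 (mod 70)


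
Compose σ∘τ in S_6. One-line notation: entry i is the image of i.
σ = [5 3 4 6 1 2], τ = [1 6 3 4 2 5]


σ∘τ: apply τ first, then σ
1 →τ 1 →σ 5
2 →τ 6 →σ 2
3 →τ 3 →σ 4
4 →τ 4 →σ 6
5 →τ 2 →σ 3
6 →τ 5 →σ 1

σ∘τ = [5 2 4 6 3 1]


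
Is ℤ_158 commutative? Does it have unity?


ℤ_158 is a commutative ring with unity 1; 158 = 2×79 is composite, so 2·79 ≡ 0 gives zero divisors (not an integral domain)
Commutative: Yes
Integral domain: No
Has unity: Yes

ℤ_158: Commutative=Yes, Unity=Yes


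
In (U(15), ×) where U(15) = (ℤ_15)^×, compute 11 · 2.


Operation: multiplication mod 15
11 · 2 = (a × b) mod 15 with a = 11, b = 2

11 · 2 = 7


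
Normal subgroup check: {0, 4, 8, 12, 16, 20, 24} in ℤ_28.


H = {0, 4, 8, 12, 16, 20, 24} in ℤ_28
ℤ_28 is abelian; every subgroup of an abelian group is normal

Yes, normal subgroup


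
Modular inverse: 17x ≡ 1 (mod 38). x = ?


Use the extended Euclidean algorithm to write 1 = 17·s + 38·t; then s mod 38 is the inverse.
Euclidean algorithm:
  17 = 0·38 + 17
  38 = 2·17 + 4
  17 = 4·4 + 1
  4 = 4·1 + 0
gcd(17,38) = 1
Back-substitution gives: 17·(9) + 38·(-4) = 1
So 17⁻¹ ≡ 9 ≡ 9 (mod 38)
Check: 17 × 9 = 153 ≡ 1 (mod 38) ✓

17⁻¹ ≡ 9 (mod 38)


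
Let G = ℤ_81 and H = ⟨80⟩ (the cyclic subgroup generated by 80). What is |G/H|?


|⟨80⟩| = n / gcd(80, 81) = 81 / 1 = 81
H is normal (ℤ_81 is abelian).
|G/H| = |G| / |H| = 81 / 81 = 1

|G/H| = 1


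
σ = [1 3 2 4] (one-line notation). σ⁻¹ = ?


To find σ⁻¹, swap domain and range:
σ(1) = 1 → σ⁻¹(1) = 1
σ(2) = 3 → σ⁻¹(3) = 2
σ(3) = 2 → σ⁻¹(2) = 3
σ(4) = 4 → σ⁻¹(4) = 4

σ⁻¹ = [1 3 2 4]


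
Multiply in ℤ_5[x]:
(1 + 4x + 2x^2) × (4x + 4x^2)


Expand and collect like terms; reduce coefficients mod 5:
x^0: 1·0 = 0 ≡ 0 (mod 5)
x^1: 1·4 + 4·0 = 4 ≡ 4 (mod 5)
x^2: 1·4 + 4·4 + 2·0 = 20 ≡ 0 (mod 5)
x^3: 4·4 + 2·4 = 24 ≡ 4 (mod 5)
x^4: 2·4 = 8 ≡ 3 (mod 5)
Result: 4x + 4x^3 + 3x^4

f · g = 4x + 4x^3 + 3x^4


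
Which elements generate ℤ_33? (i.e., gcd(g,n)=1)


g generates ℤ_n iff gcd(g,n) = 1
Prime factors of 33: 3, 11
Generators are g ∈ {1,...,32} not divisible by any of these primes.
Generators: {1, 2, 4, 5, 7, 8, 10, 13, 14, 16, 17, 19, 20, 23, 25, 26, 28, 29, 31, 32}
Number of generators = φ(33) = 20

Generators of ℤ_33 = {1, 2, 4, 5, 7, 8, 10, 13, 14, 16, 17, 19, 20, 23, 25, 26, 28, 29, 31, 32}


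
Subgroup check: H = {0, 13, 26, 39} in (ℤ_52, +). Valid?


Subgroup test for H = {0, 13, 26, 39} in (ℤ_52, +):
(1) 0 ∈ H? Yes
(2) Closure: for all a,b ∈ H, (a+b) mod 52 ∈ H? Yes
(3) Inverses: for all a ∈ H, -a mod 52 ∈ H? Yes

Yes, H is a subgroup of ℤ_52


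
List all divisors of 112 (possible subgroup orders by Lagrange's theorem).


Lagrange's theorem: |H| divides |G|
|G| = 112
Divisors of 112: 1, 2, 4, 7, 8, 14, 16, 28, 56, 112

Possible subgroup orders: {1, 2, 4, 7, 8, 14, 16, 28, 56, 112}
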